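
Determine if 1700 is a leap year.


Rules: divisible by 4 AND (not by 100 OR by 400)
1700 ÷ 4 = 425 exactly → divisible by 4
1700 ÷ 100 = 17 exactly → divisible by 100
1700 ÷ 400 = 4 remainder 100 → not divisible by 400
Divisible by 100 but not by 400 → not a leap year

No


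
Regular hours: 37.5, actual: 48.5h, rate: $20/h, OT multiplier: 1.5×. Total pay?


$1080.00

Regular: 37.5h × $20 = $750.00
Overtime: 48.5 - 37.5 = 11.0h
OT pay: 11.0h × $20 × 1.5 = $330.00
Total = $750.00 + $330.00 = $1080.00


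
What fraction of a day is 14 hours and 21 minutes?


Total minutes: 14×60 + 21 = 861
Day = 24×60 = 1440 minutes
Fraction = 861/1440 ≈ 0.5979
As a percentage: 861/1440 × 100 ≈ 59.79%

0.5979 (59.79%)


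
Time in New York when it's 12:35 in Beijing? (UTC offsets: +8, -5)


Time difference = UTC-5 - UTC+8 = -13 hours
New hour = (12 -13) mod 24
= -1 mod 24 = 23
Minutes unchanged → 23:35; -1 < 0 → previous day

23:35 (previous day)


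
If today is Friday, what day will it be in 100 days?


Sunday

Start: Friday (index 4)
(4 + 100) mod 7
= 104 mod 7
= 6
Index 6 → Sunday


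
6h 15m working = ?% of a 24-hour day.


Time: 375 minutes
Day: 1440 minutes
Percentage = (375/1440) × 100 ≈ 26.0%

26.0%


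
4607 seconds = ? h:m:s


Hours: 4607 ÷ 3600 = 1 remainder 1007
Minutes: 1007 ÷ 60 = 16 remainder 47
Seconds: 47

1h 16m 47s


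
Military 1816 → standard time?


Hour: 18
18 - 12 = 6 → PM

6:16 PM


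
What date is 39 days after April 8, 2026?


May 17, 2026

Start: April 8, 2026
Add 39 days
April 8 → May 1: 30 - 8 + 1 = 23 days (39 - 23 = 16 left)
May 1 + 16 = May 17, 2026


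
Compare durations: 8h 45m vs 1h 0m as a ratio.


35:4 (8.75)

Duration 1: 525 minutes
Duration 2: 60 minutes
Ratio = 525:60
GCD = 15
Simplified = 35:4
As a decimal: 35/4 = 8.75


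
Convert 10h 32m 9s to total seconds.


37929 seconds

Hours: 10 × 3600 = 36000
Minutes: 32 × 60 = 1920
Seconds: 9
Total = 36000 + 1920 + 9 = 37929


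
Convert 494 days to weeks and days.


70 weeks 4 days

Weeks: 494 ÷ 7 = 70 remainder 4


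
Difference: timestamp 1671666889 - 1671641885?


Difference = 1671666889 - 1671641885 = 25004 seconds
In hours: 25004 / 3600 ≈ 6.9
In days: 25004 / 86400 ≈ 0.29

25004 seconds (6.9 hours / 0.29 days)


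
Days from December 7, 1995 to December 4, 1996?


363 days

From December 7, 1995 to December 4, 1996
Rest of December 1995: 31 - 7 = 24
Full months: January 31, February 1996 29, March 31, April 30, May 31, June 30, July 31, August 31, September 30, October 31, November 30
Days into December 1996: 4
Total = 24 + 31 + 29 + 31 + 30 + 31 + 30 + 31 + 31 + 30 + 31 + 30 + 4 = 363 days


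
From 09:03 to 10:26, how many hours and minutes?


1h 23m

End time in minutes: 10×60 + 26 = 626
Start time in minutes: 9×60 + 3 = 543
Difference = 626 - 543 = 83 minutes
= 1 hours 23 minutes


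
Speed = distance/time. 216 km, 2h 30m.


Distance: 216 km
Time: 2h 30m = 150 min = 150/60 = 5/2 hours
Speed = 216 ÷ (5/2) = 216 × 2 / 5 = 432/5 = 86.4 km/h

86.4 km/h


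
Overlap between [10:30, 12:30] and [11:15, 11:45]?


Meeting A: 630-750 (in minutes from midnight)
Meeting B: 675-705
Overlap start = max(630, 675) = 675
Overlap end = min(750, 705) = 705
Overlap = max(0, 705 - 675) = 30 min

30 minutes


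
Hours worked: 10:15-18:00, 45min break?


7h 0m (420 minutes)

Total time = (18×60+0) - (10×60+15)
= 1080 - 615 = 465 min
Minus break: 465 - 45 = 420 min
= 7h 0m


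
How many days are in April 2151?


30 days

Month: April (month 4)
April has 30 days


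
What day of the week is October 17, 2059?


Zeller's congruence:
q=17, m=10, k=59, j=20
h = (17 + ⌊13×11/5⌋ + 59 + ⌊59/4⌋ + ⌊20/4⌋ - 2×20) mod 7
= (17 + 28 + 59 + 14 + 5 - 40) mod 7
= 83 mod 7 = 6
h=6 → Friday

Friday


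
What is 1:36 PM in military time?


Input: 1:36 PM
PM: 1 + 12 = 13

13:36


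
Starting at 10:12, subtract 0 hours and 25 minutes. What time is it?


09:47

Start: 612 minutes from midnight
Subtract: 25 minutes
Remaining: 612 - 25 = 587
Hours: 9, Minutes: 47


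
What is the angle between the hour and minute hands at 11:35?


Hour hand = 11×30 + 35×0.5 = 347.5°
Minute hand = 35×6 = 210°
Difference = |347.5 - 210| = 137.5°

137.5°


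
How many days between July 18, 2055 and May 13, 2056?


From July 18, 2055 to May 13, 2056
Rest of July 2055: 31 - 18 = 13
Full months: August 31, September 30, October 31, November 30, December 31, January 31, February 2056 29, March 31, April 30
Days into May 2056: 13
Total = 13 + 31 + 30 + 31 + 30 + 31 + 31 + 29 + 31 + 30 + 13 = 300 days

300 days


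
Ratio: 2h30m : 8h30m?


5:17 (0.29)

Duration 1: 150 minutes
Duration 2: 510 minutes
Ratio = 150:510
GCD = 30
Simplified = 5:17
As a decimal: 5/17 ≈ 0.29


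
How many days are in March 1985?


31 days

Month: March (month 3)
March has 31 days


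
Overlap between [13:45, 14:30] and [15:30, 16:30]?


0 minutes

Meeting A: 825-870 (in minutes from midnight)
Meeting B: 930-990
Overlap start = max(825, 930) = 930
Overlap end = min(870, 990) = 870
Overlap = max(0, 870 - 930) = 0 min


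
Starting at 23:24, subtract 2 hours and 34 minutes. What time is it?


Start: 1404 minutes from midnight
Subtract: 154 minutes
Remaining: 1404 - 154 = 1250
Hours: 20, Minutes: 50

20:50


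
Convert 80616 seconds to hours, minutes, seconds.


22h 23m 36s

Hours: 80616 ÷ 3600 = 22 remainder 1416
Minutes: 1416 ÷ 60 = 23 remainder 36
Seconds: 36


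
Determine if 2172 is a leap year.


Rules: divisible by 4 AND (not by 100 OR by 400)
2172 ÷ 4 = 543 exactly → divisible by 4
2172 ÷ 100 = 21 remainder 72 → not divisible by 100
Divisible by 4 but not by 100 → leap year

Yes


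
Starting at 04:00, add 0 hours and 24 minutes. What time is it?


Start: 240 minutes from midnight
Add: 24 minutes
Total: 264 minutes
Hours: 264 ÷ 60 = 4 remainder 24

04:24


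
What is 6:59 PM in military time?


18:59

Input: 6:59 PM
PM: 6 + 12 = 18


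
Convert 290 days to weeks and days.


Weeks: 290 ÷ 7 = 41 remainder 3

41 weeks 3 days


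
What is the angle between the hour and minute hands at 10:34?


Hour hand = 10×30 + 34×0.5 = 317.0°
Minute hand = 34×6 = 204°
Difference = |317.0 - 204| = 113.0°

113.0°


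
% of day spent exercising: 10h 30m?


43.8%

Time: 630 minutes
Day: 1440 minutes
Percentage = (630/1440) × 100 ≈ 43.8%


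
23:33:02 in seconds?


84782 seconds

Hours: 23 × 3600 = 82800
Minutes: 33 × 60 = 1980
Seconds: 2
Total = 82800 + 1980 + 2 = 84782


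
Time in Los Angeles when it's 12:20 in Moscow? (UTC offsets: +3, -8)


01:20

Time difference = UTC-8 - UTC+3 = -11 hours
New hour = (12 -11) mod 24
= 1 mod 24 = 1
Minutes unchanged → 01:20


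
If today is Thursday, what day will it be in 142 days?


Saturday

Start: Thursday (index 3)
(3 + 142) mod 7
= 145 mod 7
= 5
Index 5 → Saturday


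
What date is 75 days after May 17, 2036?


July 31, 2036

Start: May 17, 2036
Add 75 days
May 17 → June 1: 31 - 17 + 1 = 15 days (75 - 15 = 60 left)
June 1 → July 1: 30 - 1 + 1 = 30 days (60 - 30 = 30 left)
July 1 + 30 = July 31, 2036


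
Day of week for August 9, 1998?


Zeller's congruence:
q=9, m=8, k=98, j=19
h = (9 + ⌊13×9/5⌋ + 98 + ⌊98/4⌋ + ⌊19/4⌋ - 2×19) mod 7
= (9 + 23 + 98 + 24 + 4 - 38) mod 7
= 120 mod 7 = 1
h=1 → Sunday

Sunday


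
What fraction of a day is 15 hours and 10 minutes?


Total minutes: 15×60 + 10 = 910
Day = 24×60 = 1440 minutes
Fraction = 910/1440 ≈ 0.6319
As a percentage: 910/1440 × 100 ≈ 63.19%

0.6319 (63.19%)


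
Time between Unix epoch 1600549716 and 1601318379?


768663 seconds (213.5 hours / 8.90 days)

Difference = 1601318379 - 1600549716 = 768663 seconds
In hours: 768663 / 3600 ≈ 213.5
In days: 768663 / 86400 ≈ 8.90


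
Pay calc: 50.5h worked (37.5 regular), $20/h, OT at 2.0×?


$1270.00

Regular: 37.5h × $20 = $750.00
Overtime: 50.5 - 37.5 = 13.0h
OT pay: 13.0h × $20 × 2.0 = $520.00
Total = $750.00 + $520.00 = $1270.00


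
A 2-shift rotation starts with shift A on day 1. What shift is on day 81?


Shift A

Shifts: A, B
Start: A (index 0)
Day 81: (0 + 81 - 1) mod 2
= 80 mod 2
= 0
Index 0 → shift A


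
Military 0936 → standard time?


Hour: 9
9 < 12 → AM

9:36 AM


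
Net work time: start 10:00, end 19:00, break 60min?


8h 0m (480 minutes)

Total time = (19×60+0) - (10×60+0)
= 1140 - 600 = 540 min
Minus break: 540 - 60 = 480 min
= 8h 0m


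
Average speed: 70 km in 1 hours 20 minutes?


52.5 km/h

Distance: 70 km
Time: 1h 20m = 80 min = 80/60 = 4/3 hours
Speed = 70 ÷ (4/3) = 70 × 3 / 4 = 210/4 = 52.5 km/h


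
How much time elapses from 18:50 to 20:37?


1h 47m

End time in minutes: 20×60 + 37 = 1237
Start time in minutes: 18×60 + 50 = 1130
Difference = 1237 - 1130 = 107 minutes
= 1 hours 47 minutes


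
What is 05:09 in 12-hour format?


5:09 AM

Hour: 5
5 < 12 → AM


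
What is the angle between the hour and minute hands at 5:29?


Hour hand = 5×30 + 29×0.5 = 164.5°
Minute hand = 29×6 = 174°
Difference = |164.5 - 174| = 9.5°

9.5°


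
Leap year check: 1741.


Rules: divisible by 4 AND (not by 100 OR by 400)
1741 ÷ 4 = 435 remainder 1 → not divisible by 4
Not divisible by 4 → not a leap year

No


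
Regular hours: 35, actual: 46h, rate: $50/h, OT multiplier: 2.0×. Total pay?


Regular: 35h × $50 = $1750.00
Overtime: 46 - 35 = 11h
OT pay: 11h × $50 × 2.0 = $1100.00
Total = $1750.00 + $1100.00 = $2850.00

$2850.00


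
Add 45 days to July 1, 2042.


August 15, 2042

Start: July 1, 2042
Add 45 days
July 1 → August 1: 31 - 1 + 1 = 31 days (45 - 31 = 14 left)
August 1 + 14 = August 15, 2042


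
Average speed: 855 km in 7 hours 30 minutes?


114.0 km/h

Distance: 855 km
Time: 7h 30m = 450 min = 450/60 = 15/2 hours
Speed = 855 ÷ (15/2) = 855 × 2 / 15 = 1710/15 = 114.0 km/h


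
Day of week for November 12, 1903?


Thursday

Zeller's congruence:
q=12, m=11, k=3, j=19
h = (12 + ⌊13×12/5⌋ + 3 + ⌊3/4⌋ + ⌊19/4⌋ - 2×19) mod 7
= (12 + 31 + 3 + 0 + 4 - 38) mod 7
= 12 mod 7 = 5
h=5 → Thursday


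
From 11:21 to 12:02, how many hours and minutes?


End time in minutes: 12×60 + 2 = 722
Start time in minutes: 11×60 + 21 = 681
Difference = 722 - 681 = 41 minutes
= 0 hours 41 minutes

0h 41m


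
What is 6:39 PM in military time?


18:39

Input: 6:39 PM
PM: 6 + 12 = 18


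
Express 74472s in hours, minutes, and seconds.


Hours: 74472 ÷ 3600 = 20 remainder 2472
Minutes: 2472 ÷ 60 = 41 remainder 12
Seconds: 12

20h 41m 12s


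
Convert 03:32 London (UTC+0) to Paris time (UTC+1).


04:32

Time difference = UTC+1 - UTC+0 = +1 hours
New hour = (3 + 1) mod 24
= 4 mod 24 = 4
Minutes unchanged → 04:32


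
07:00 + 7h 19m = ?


14:19

Start: 420 minutes from midnight
Add: 439 minutes
Total: 859 minutes
Hours: 859 ÷ 60 = 14 remainder 19


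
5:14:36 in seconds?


18876 seconds

Hours: 5 × 3600 = 18000
Minutes: 14 × 60 = 840
Seconds: 36
Total = 18000 + 840 + 36 = 18876


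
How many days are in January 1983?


Month: January (month 1)
January has 31 days

31 days


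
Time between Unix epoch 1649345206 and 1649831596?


Difference = 1649831596 - 1649345206 = 486390 seconds
In hours: 486390 / 3600 ≈ 135.1
In days: 486390 / 86400 ≈ 5.63

486390 seconds (135.1 hours / 5.63 days)


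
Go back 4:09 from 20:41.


16:32

Start: 1241 minutes from midnight
Subtract: 249 minutes
Remaining: 1241 - 249 = 992
Hours: 16, Minutes: 32


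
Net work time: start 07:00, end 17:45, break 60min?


Total time = (17×60+45) - (7×60+0)
= 1065 - 420 = 645 min
Minus break: 645 - 60 = 585 min
= 9h 45m

9h 45m (585 minutes)


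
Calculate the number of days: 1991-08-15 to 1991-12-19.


126 days

From August 15, 1991 to December 19, 1991
Rest of August 1991: 31 - 15 = 16
Full months: September 30, October 31, November 30
Days into December 1991: 19
Total = 16 + 30 + 31 + 30 + 19 = 126 days


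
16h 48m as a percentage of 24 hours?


0.7000 (70.00%)

Total minutes: 16×60 + 48 = 1008
Day = 24×60 = 1440 minutes
Fraction = 1008/1440 = 0.7000
As a percentage: 1008/1440 × 100 = 70.00%


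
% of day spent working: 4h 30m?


Time: 270 minutes
Day: 1440 minutes
Percentage = (270/1440) × 100 ≈ 18.8%

18.8%


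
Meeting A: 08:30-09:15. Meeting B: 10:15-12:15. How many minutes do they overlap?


Meeting A: 510-555 (in minutes from midnight)
Meeting B: 615-735
Overlap start = max(510, 615) = 615
Overlap end = min(555, 735) = 555
Overlap = max(0, 555 - 615) = 0 min

0 minutes


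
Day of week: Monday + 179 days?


Friday

Start: Monday (index 0)
(0 + 179) mod 7
= 179 mod 7
= 4
Index 4 → Friday


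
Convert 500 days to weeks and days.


Weeks: 500 ÷ 7 = 71 remainder 3

71 weeks 3 days


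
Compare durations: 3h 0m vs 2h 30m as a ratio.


6:5 (1.20)

Duration 1: 180 minutes
Duration 2: 150 minutes
Ratio = 180:150
GCD = 30
Simplified = 6:5
As a decimal: 6/5 = 1.20


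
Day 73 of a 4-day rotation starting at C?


Shift C

Shifts: A, B, C, D
Start: C (index 2)
Day 73: (2 + 73 - 1) mod 4
= 74 mod 4
= 2
Index 2 → shift C


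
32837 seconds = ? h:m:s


Hours: 32837 ÷ 3600 = 9 remainder 437
Minutes: 437 ÷ 60 = 7 remainder 17
Seconds: 17

9h 7m 17s


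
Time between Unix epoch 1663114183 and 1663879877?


765694 seconds (212.7 hours / 8.86 days)

Difference = 1663879877 - 1663114183 = 765694 seconds
In hours: 765694 / 3600 ≈ 212.7
In days: 765694 / 86400 ≈ 8.86


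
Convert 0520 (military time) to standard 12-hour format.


5:20 AM

Hour: 5
5 < 12 → AM


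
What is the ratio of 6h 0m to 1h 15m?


24:5 (4.80)

Duration 1: 360 minutes
Duration 2: 75 minutes
Ratio = 360:75
GCD = 15
Simplified = 24:5
As a decimal: 24/5 = 4.80


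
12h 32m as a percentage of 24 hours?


0.5222 (52.22%)

Total minutes: 12×60 + 32 = 752
Day = 24×60 = 1440 minutes
Fraction = 752/1440 ≈ 0.5222
As a percentage: 752/1440 × 100 ≈ 52.22%


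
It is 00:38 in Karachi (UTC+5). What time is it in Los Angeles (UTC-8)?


Time difference = UTC-8 - UTC+5 = -13 hours
New hour = (0 -13) mod 24
= -13 mod 24 = 11
Minutes unchanged → 11:38; -13 < 0 → previous day

11:38 (previous day)


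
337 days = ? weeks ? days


Weeks: 337 ÷ 7 = 48 remainder 1

48 weeks 1 days


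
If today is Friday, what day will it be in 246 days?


Saturday

Start: Friday (index 4)
(4 + 246) mod 7
= 250 mod 7
= 5
Index 5 → Saturday


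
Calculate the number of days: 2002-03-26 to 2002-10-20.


From March 26, 2002 to October 20, 2002
Rest of March 2002: 31 - 26 = 5
Full months: April 30, May 31, June 30, July 31, August 31, September 30
Days into October 2002: 20
Total = 5 + 30 + 31 + 30 + 31 + 31 + 30 + 20 = 208 days

208 days


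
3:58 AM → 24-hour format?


Input: 3:58 AM
AM hour stays: 3

03:58


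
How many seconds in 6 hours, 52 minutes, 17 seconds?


24737 seconds

Hours: 6 × 3600 = 21600
Minutes: 52 × 60 = 3120
Seconds: 17
Total = 21600 + 3120 + 17 = 24737


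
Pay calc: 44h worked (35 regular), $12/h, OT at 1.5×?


Regular: 35h × $12 = $420.00
Overtime: 44 - 35 = 9h
OT pay: 9h × $12 × 1.5 = $162.00
Total = $420.00 + $162.00 = $582.00

$582.00


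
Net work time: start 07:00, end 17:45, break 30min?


Total time = (17×60+45) - (7×60+0)
= 1065 - 420 = 645 min
Minus break: 645 - 30 = 615 min
= 10h 15m

10h 15m (615 minutes)


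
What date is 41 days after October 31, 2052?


Start: October 31, 2052
Add 41 days
October 31 → November 1: 31 - 31 + 1 = 1 days (41 - 1 = 40 left)
November 1 → December 1: 30 - 1 + 1 = 30 days (40 - 30 = 10 left)
December 1 + 10 = December 11, 2052

December 11, 2052


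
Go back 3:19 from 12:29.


Start: 749 minutes from midnight
Subtract: 199 minutes
Remaining: 749 - 199 = 550
Hours: 9, Minutes: 10

09:10


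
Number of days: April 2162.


Month: April (month 4)
April has 30 days

30 days


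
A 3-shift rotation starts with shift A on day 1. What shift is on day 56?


Shifts: A, B, C
Start: A (index 0)
Day 56: (0 + 56 - 1) mod 3
= 55 mod 3
= 1
Index 1 → shift B

Shift B


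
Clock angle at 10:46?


Hour hand = 10×30 + 46×0.5 = 323.0°
Minute hand = 46×6 = 276°
Difference = |323.0 - 276| = 47.0°

47.0°


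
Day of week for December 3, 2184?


Friday

Zeller's congruence:
q=3, m=12, k=84, j=21
h = (3 + ⌊13×13/5⌋ + 84 + ⌊84/4⌋ + ⌊21/4⌋ - 2×21) mod 7
= (3 + 33 + 84 + 21 + 5 - 42) mod 7
= 104 mod 7 = 6
h=6 → Friday


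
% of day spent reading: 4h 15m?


Time: 255 minutes
Day: 1440 minutes
Percentage = (255/1440) × 100 ≈ 17.7%

17.7%


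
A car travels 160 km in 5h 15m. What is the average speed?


Distance: 160 km
Time: 5h 15m = 315 min = 315/60 = 21/4 hours
Speed = 160 ÷ (21/4) = 160 × 4 / 21 = 640/21 ≈ 30.5 km/h

30.5 km/h


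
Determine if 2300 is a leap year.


Rules: divisible by 4 AND (not by 100 OR by 400)
2300 ÷ 4 = 575 exactly → divisible by 4
2300 ÷ 100 = 23 exactly → divisible by 100
2300 ÷ 400 = 5 remainder 300 → not divisible by 400
Divisible by 100 but not by 400 → not a leap year

No


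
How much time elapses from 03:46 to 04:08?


End time in minutes: 4×60 + 8 = 248
Start time in minutes: 3×60 + 46 = 226
Difference = 248 - 226 = 22 minutes
= 0 hours 22 minutes

0h 22m


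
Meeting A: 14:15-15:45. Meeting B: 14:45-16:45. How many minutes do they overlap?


60 minutes

Meeting A: 855-945 (in minutes from midnight)
Meeting B: 885-1005
Overlap start = max(855, 885) = 885
Overlap end = min(945, 1005) = 945
Overlap = max(0, 945 - 885) = 60 min


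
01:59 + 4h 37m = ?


06:36

Start: 119 minutes from midnight
Add: 277 minutes
Total: 396 minutes
Hours: 396 ÷ 60 = 6 remainder 36


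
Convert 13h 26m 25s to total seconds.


48385 seconds

Hours: 13 × 3600 = 46800
Minutes: 26 × 60 = 1560
Seconds: 25
Total = 46800 + 1560 + 25 = 48385


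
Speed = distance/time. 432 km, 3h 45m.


Distance: 432 km
Time: 3h 45m = 225 min = 225/60 = 15/4 hours
Speed = 432 ÷ (15/4) = 432 × 4 / 15 = 1728/15 = 115.2 km/h

115.2 km/h


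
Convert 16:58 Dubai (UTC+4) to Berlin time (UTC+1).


Time difference = UTC+1 - UTC+4 = -3 hours
New hour = (16 -3) mod 24
= 13 mod 24 = 13
Minutes unchanged → 13:58

13:58


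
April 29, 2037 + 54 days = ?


June 22, 2037

Start: April 29, 2037
Add 54 days
April 29 → May 1: 30 - 29 + 1 = 2 days (54 - 2 = 52 left)
May 1 → June 1: 31 - 1 + 1 = 31 days (52 - 31 = 21 left)
June 1 + 21 = June 22, 2037


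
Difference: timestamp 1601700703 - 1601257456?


Difference = 1601700703 - 1601257456 = 443247 seconds
In hours: 443247 / 3600 ≈ 123.1
In days: 443247 / 86400 ≈ 5.13

443247 seconds (123.1 hours / 5.13 days)


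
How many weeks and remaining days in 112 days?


Weeks: 112 ÷ 7 = 16 remainder 0

16 weeks 0 days


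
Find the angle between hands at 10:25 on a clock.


Hour hand = 10×30 + 25×0.5 = 312.5°
Minute hand = 25×6 = 150°
Difference = |312.5 - 150| = 162.5°

162.5°


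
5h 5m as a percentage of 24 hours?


Total minutes: 5×60 + 5 = 305
Day = 24×60 = 1440 minutes
Fraction = 305/1440 ≈ 0.2118
As a percentage: 305/1440 × 100 ≈ 21.18%

0.2118 (21.18%)


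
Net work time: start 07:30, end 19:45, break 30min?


11h 45m (705 minutes)

Total time = (19×60+45) - (7×60+30)
= 1185 - 450 = 735 min
Minus break: 735 - 30 = 705 min
= 11h 45m


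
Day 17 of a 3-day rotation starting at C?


Shifts: A, B, C
Start: C (index 2)
Day 17: (2 + 17 - 1) mod 3
= 18 mod 3
= 0
Index 0 → shift A

Shift A


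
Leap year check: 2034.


No

Rules: divisible by 4 AND (not by 100 OR by 400)
2034 ÷ 4 = 508 remainder 2 → not divisible by 4
Not divisible by 4 → not a leap year


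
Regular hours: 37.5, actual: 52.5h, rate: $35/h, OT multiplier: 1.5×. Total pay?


Regular: 37.5h × $35 = $1312.50
Overtime: 52.5 - 37.5 = 15.0h
OT pay: 15.0h × $35 × 1.5 = $787.50
Total = $1312.50 + $787.50 = $2100.00

$2100.00


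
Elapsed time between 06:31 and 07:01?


0h 30m

End time in minutes: 7×60 + 1 = 421
Start time in minutes: 6×60 + 31 = 391
Difference = 421 - 391 = 30 minutes
= 0 hours 30 minutes


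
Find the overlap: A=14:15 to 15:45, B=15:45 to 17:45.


0 minutes

Meeting A: 855-945 (in minutes from midnight)
Meeting B: 945-1065
Overlap start = max(855, 945) = 945
Overlap end = min(945, 1065) = 945
Overlap = max(0, 945 - 945) = 0 min


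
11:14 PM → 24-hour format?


Input: 11:14 PM
PM: 11 + 12 = 23

23:14


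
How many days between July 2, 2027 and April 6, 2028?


279 days

From July 2, 2027 to April 6, 2028
Rest of July 2027: 31 - 2 = 29
Full months: August 31, September 30, October 31, November 30, December 31, January 31, February 2028 29, March 31
Days into April 2028: 6
Total = 29 + 31 + 30 + 31 + 30 + 31 + 31 + 29 + 31 + 6 = 279 days


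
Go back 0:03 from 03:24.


03:21

Start: 204 minutes from midnight
Subtract: 3 minutes
Remaining: 204 - 3 = 201
Hours: 3, Minutes: 21


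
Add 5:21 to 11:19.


16:40

Start: 679 minutes from midnight
Add: 321 minutes
Total: 1000 minutes
Hours: 1000 ÷ 60 = 16 remainder 40


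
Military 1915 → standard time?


Hour: 19
19 - 12 = 7 → PM

7:15 PM


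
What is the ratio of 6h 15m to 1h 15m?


Duration 1: 375 minutes
Duration 2: 75 minutes
Ratio = 375:75
GCD = 75
Simplified = 5:1
As a decimal: 5/1 = 5.00

5:1 (5.00)


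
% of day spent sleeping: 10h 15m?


Time: 615 minutes
Day: 1440 minutes
Percentage = (615/1440) × 100 ≈ 42.7%

42.7%


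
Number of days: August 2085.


Month: August (month 8)
August has 31 days

31 days


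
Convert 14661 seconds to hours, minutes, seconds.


Hours: 14661 ÷ 3600 = 4 remainder 261
Minutes: 261 ÷ 60 = 4 remainder 21
Seconds: 21

4h 4m 21s


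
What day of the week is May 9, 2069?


Zeller's congruence:
q=9, m=5, k=69, j=20
h = (9 + ⌊13×6/5⌋ + 69 + ⌊69/4⌋ + ⌊20/4⌋ - 2×20) mod 7
= (9 + 15 + 69 + 17 + 5 - 40) mod 7
= 75 mod 7 = 5
h=5 → Thursday

Thursday


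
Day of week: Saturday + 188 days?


Friday

Start: Saturday (index 5)
(5 + 188) mod 7
= 193 mod 7
= 4
Index 4 → Friday


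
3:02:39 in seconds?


Hours: 3 × 3600 = 10800
Minutes: 2 × 60 = 120
Seconds: 39
Total = 10800 + 120 + 39 = 10959

10959 seconds


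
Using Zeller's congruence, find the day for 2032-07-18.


Zeller's congruence:
q=18, m=7, k=32, j=20
h = (18 + ⌊13×8/5⌋ + 32 + ⌊32/4⌋ + ⌊20/4⌋ - 2×20) mod 7
= (18 + 20 + 32 + 8 + 5 - 40) mod 7
= 43 mod 7 = 1
h=1 → Sunday

Sunday


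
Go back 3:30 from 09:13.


05:43

Start: 553 minutes from midnight
Subtract: 210 minutes
Remaining: 553 - 210 = 343
Hours: 5, Minutes: 43


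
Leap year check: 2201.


Rules: divisible by 4 AND (not by 100 OR by 400)
2201 ÷ 4 = 550 remainder 1 → not divisible by 4
Not divisible by 4 → not a leap year

No


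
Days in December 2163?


31 days

Month: December (month 12)
December has 31 days


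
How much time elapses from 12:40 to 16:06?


3h 26m

End time in minutes: 16×60 + 6 = 966
Start time in minutes: 12×60 + 40 = 760
Difference = 966 - 760 = 206 minutes
= 3 hours 26 minutes


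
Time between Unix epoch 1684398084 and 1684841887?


443803 seconds (123.3 hours / 5.14 days)

Difference = 1684841887 - 1684398084 = 443803 seconds
In hours: 443803 / 3600 ≈ 123.3
In days: 443803 / 86400 ≈ 5.14


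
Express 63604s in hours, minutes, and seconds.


17h 40m 4s

Hours: 63604 ÷ 3600 = 17 remainder 2404
Minutes: 2404 ÷ 60 = 40 remainder 4
Seconds: 4


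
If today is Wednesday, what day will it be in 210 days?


Start: Wednesday (index 2)
(2 + 210) mod 7
= 212 mod 7
= 2
Index 2 → Wednesday

Wednesday


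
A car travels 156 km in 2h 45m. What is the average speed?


56.7 km/h

Distance: 156 km
Time: 2h 45m = 165 min = 165/60 = 11/4 hours
Speed = 156 ÷ (11/4) = 156 × 4 / 11 = 624/11 ≈ 56.7 km/h


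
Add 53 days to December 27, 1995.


Start: December 27, 1995
Add 53 days
December 27 → January 1: 31 - 27 + 1 = 5 days (53 - 5 = 48 left)
January 1 → February 1: 31 - 1 + 1 = 31 days (48 - 31 = 17 left)
February 1 + 17 = February 18, 1996

February 18, 1996


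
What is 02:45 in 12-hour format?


Hour: 2
2 < 12 → AM

2:45 AM


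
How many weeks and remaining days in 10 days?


Weeks: 10 ÷ 7 = 1 remainder 3

1 weeks 3 days


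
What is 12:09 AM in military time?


00:09

Input: 12:09 AM
12 AM → 00 (midnight)


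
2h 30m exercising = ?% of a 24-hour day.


Time: 150 minutes
Day: 1440 minutes
Percentage = (150/1440) × 100 ≈ 10.4%

10.4%


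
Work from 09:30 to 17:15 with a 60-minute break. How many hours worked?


6h 45m (405 minutes)

Total time = (17×60+15) - (9×60+30)
= 1035 - 570 = 465 min
Minus break: 465 - 60 = 405 min
= 6h 45m


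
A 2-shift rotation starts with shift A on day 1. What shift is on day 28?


Shift B

Shifts: A, B
Start: A (index 0)
Day 28: (0 + 28 - 1) mod 2
= 27 mod 2
= 1
Index 1 → shift B


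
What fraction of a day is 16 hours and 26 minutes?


Total minutes: 16×60 + 26 = 986
Day = 24×60 = 1440 minutes
Fraction = 986/1440 ≈ 0.6847
As a percentage: 986/1440 × 100 ≈ 68.47%

0.6847 (68.47%)


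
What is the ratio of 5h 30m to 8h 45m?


22:35 (0.63)

Duration 1: 330 minutes
Duration 2: 525 minutes
Ratio = 330:525
GCD = 15
Simplified = 22:35
As a decimal: 22/35 ≈ 0.63


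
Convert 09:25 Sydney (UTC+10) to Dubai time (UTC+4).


03:25

Time difference = UTC+4 - UTC+10 = -6 hours
New hour = (9 -6) mod 24
= 3 mod 24 = 3
Minutes unchanged → 03:25


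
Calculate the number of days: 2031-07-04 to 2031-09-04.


From July 4, 2031 to September 4, 2031
Rest of July 2031: 31 - 4 = 27
Full months: August 31
Days into September 2031: 4
Total = 27 + 31 + 4 = 62 days

62 days


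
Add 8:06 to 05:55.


14:01

Start: 355 minutes from midnight
Add: 486 minutes
Total: 841 minutes
Hours: 841 ÷ 60 = 14 remainder 1


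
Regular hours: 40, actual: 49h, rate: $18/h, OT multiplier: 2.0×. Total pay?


$1044.00

Regular: 40h × $18 = $720.00
Overtime: 49 - 40 = 9h
OT pay: 9h × $18 × 2.0 = $324.00
Total = $720.00 + $324.00 = $1044.00


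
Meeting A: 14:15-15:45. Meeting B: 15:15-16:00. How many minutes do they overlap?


Meeting A: 855-945 (in minutes from midnight)
Meeting B: 915-960
Overlap start = max(855, 915) = 915
Overlap end = min(945, 960) = 945
Overlap = max(0, 945 - 915) = 30 min

30 minutes


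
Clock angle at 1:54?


93.0°

Hour hand = 1×30 + 54×0.5 = 57.0°
Minute hand = 54×6 = 324°
Difference = |57.0 - 324| = 267.0°
Since > 180°: 360 - 267.0 = 93.0°


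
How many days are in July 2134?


31 days

Month: July (month 7)
July has 31 days


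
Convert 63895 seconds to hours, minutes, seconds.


Hours: 63895 ÷ 3600 = 17 remainder 2695
Minutes: 2695 ÷ 60 = 44 remainder 55
Seconds: 55

17h 44m 55s


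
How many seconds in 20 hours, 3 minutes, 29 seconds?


Hours: 20 × 3600 = 72000
Minutes: 3 × 60 = 180
Seconds: 29
Total = 72000 + 180 + 29 = 72209

72209 seconds


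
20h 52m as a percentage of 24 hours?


0.8694 (86.94%)

Total minutes: 20×60 + 52 = 1252
Day = 24×60 = 1440 minutes
Fraction = 1252/1440 ≈ 0.8694
As a percentage: 1252/1440 × 100 ≈ 86.94%


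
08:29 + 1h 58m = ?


10:27

Start: 509 minutes from midnight
Add: 118 minutes
Total: 627 minutes
Hours: 627 ÷ 60 = 10 remainder 27


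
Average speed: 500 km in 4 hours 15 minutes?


117.6 km/h

Distance: 500 km
Time: 4h 15m = 255 min = 255/60 = 17/4 hours
Speed = 500 ÷ (17/4) = 500 × 4 / 17 = 2000/17 ≈ 117.6 km/h


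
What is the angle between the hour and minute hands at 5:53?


141.5°

Hour hand = 5×30 + 53×0.5 = 176.5°
Minute hand = 53×6 = 318°
Difference = |176.5 - 318| = 141.5°


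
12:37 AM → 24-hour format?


Input: 12:37 AM
12 AM → 00 (midnight)

00:37


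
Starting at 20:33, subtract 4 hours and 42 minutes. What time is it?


15:51

Start: 1233 minutes from midnight
Subtract: 282 minutes
Remaining: 1233 - 282 = 951
Hours: 15, Minutes: 51


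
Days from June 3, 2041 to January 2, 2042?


From June 3, 2041 to January 2, 2042
Rest of June 2041: 30 - 3 = 27
Full months: July 31, August 31, September 30, October 31, November 30, December 31
Days into January 2042: 2
Total = 27 + 31 + 31 + 30 + 31 + 30 + 31 + 2 = 213 days

213 days


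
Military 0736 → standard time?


Hour: 7
7 < 12 → AM

7:36 AM


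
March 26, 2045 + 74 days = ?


Start: March 26, 2045
Add 74 days
March 26 → April 1: 31 - 26 + 1 = 6 days (74 - 6 = 68 left)
April 1 → May 1: 30 - 1 + 1 = 30 days (68 - 30 = 38 left)
May 1 → June 1: 31 - 1 + 1 = 31 days (38 - 31 = 7 left)
June 1 + 7 = June 8, 2045

June 8, 2045


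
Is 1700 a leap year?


Rules: divisible by 4 AND (not by 100 OR by 400)
1700 ÷ 4 = 425 exactly → divisible by 4
1700 ÷ 100 = 17 exactly → divisible by 100
1700 ÷ 400 = 4 remainder 100 → not divisible by 400
Divisible by 100 but not by 400 → not a leap year

No


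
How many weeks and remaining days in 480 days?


68 weeks 4 days

Weeks: 480 ÷ 7 = 68 remainder 4


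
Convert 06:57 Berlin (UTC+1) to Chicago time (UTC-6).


23:57 (previous day)

Time difference = UTC-6 - UTC+1 = -7 hours
New hour = (6 -7) mod 24
= -1 mod 24 = 23
Minutes unchanged → 23:57; -1 < 0 → previous day


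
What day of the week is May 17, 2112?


Tuesday

Zeller's congruence:
q=17, m=5, k=12, j=21
h = (17 + ⌊13×6/5⌋ + 12 + ⌊12/4⌋ + ⌊21/4⌋ - 2×21) mod 7
= (17 + 15 + 12 + 3 + 5 - 42) mod 7
= 10 mod 7 = 3
h=3 → Tuesday


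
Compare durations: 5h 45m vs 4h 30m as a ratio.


23:18 (1.28)

Duration 1: 345 minutes
Duration 2: 270 minutes
Ratio = 345:270
GCD = 15
Simplified = 23:18
As a decimal: 23/18 ≈ 1.28


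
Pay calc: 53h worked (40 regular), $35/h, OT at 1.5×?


$2082.50

Regular: 40h × $35 = $1400.00
Overtime: 53 - 40 = 13h
OT pay: 13h × $35 × 1.5 = $682.50
Total = $1400.00 + $682.50 = $2082.50


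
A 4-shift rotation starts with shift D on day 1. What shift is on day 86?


Shift A

Shifts: A, B, C, D
Start: D (index 3)
Day 86: (3 + 86 - 1) mod 4
= 88 mod 4
= 0
Index 0 → shift A


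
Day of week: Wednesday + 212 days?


Start: Wednesday (index 2)
(2 + 212) mod 7
= 214 mod 7
= 4
Index 4 → Friday

Friday


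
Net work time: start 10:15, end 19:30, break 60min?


Total time = (19×60+30) - (10×60+15)
= 1170 - 615 = 555 min
Minus break: 555 - 60 = 495 min
= 8h 15m

8h 15m (495 minutes)


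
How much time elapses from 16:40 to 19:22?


End time in minutes: 19×60 + 22 = 1162
Start time in minutes: 16×60 + 40 = 1000
Difference = 1162 - 1000 = 162 minutes
= 2 hours 42 minutes

2h 42m


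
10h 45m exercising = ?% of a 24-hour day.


44.8%

Time: 645 minutes
Day: 1440 minutes
Percentage = (645/1440) × 100 ≈ 44.8%


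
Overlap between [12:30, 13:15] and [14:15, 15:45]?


0 minutes

Meeting A: 750-795 (in minutes from midnight)
Meeting B: 855-945
Overlap start = max(750, 855) = 855
Overlap end = min(795, 945) = 795
Overlap = max(0, 795 - 855) = 0 min


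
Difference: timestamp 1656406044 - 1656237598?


168446 seconds (46.8 hours / 1.95 days)

Difference = 1656406044 - 1656237598 = 168446 seconds
In hours: 168446 / 3600 ≈ 46.8
In days: 168446 / 86400 ≈ 1.95


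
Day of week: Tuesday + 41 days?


Start: Tuesday (index 1)
(1 + 41) mod 7
= 42 mod 7
= 0
Index 0 → Monday

Monday


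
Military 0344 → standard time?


Hour: 3
3 < 12 → AM

3:44 AM


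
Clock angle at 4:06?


87.0°

Hour hand = 4×30 + 6×0.5 = 123.0°
Minute hand = 6×6 = 36°
Difference = |123.0 - 36| = 87.0°


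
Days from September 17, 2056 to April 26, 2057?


From September 17, 2056 to April 26, 2057
Rest of September 2056: 30 - 17 = 13
Full months: October 31, November 30, December 31, January 31, February 2057 28, March 31
Days into April 2057: 26
Total = 13 + 31 + 30 + 31 + 31 + 28 + 31 + 26 = 221 days

221 days


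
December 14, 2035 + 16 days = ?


December 30, 2035

Start: December 14, 2035
Add 16 days
December 14 + 16 = December 30, 2035


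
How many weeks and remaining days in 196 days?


Weeks: 196 ÷ 7 = 28 remainder 0

28 weeks 0 days


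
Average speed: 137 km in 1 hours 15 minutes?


Distance: 137 km
Time: 1h 15m = 75 min = 75/60 = 5/4 hours
Speed = 137 ÷ (5/4) = 137 × 4 / 5 = 548/5 = 109.6 km/h

109.6 km/h


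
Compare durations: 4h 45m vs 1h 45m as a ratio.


Duration 1: 285 minutes
Duration 2: 105 minutes
Ratio = 285:105
GCD = 15
Simplified = 19:7
As a decimal: 19/7 ≈ 2.71

19:7 (2.71)


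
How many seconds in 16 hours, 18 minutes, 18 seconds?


58698 seconds

Hours: 16 × 3600 = 57600
Minutes: 18 × 60 = 1080
Seconds: 18
Total = 57600 + 1080 + 18 = 58698


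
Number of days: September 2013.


Month: September (month 9)
September has 30 days

30 days


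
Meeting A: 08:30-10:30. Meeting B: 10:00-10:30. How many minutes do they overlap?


30 minutes

Meeting A: 510-630 (in minutes from midnight)
Meeting B: 600-630
Overlap start = max(510, 600) = 600
Overlap end = min(630, 630) = 630
Overlap = max(0, 630 - 600) = 30 min


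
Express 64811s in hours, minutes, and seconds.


18h 0m 11s

Hours: 64811 ÷ 3600 = 18 remainder 11
Minutes: 11 ÷ 60 = 0 remainder 11
Seconds: 11


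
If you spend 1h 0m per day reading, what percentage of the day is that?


4.2%

Time: 60 minutes
Day: 1440 minutes
Percentage = (60/1440) × 100 ≈ 4.2%


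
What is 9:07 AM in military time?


09:07

Input: 9:07 AM
AM hour stays: 9


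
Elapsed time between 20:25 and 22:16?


End time in minutes: 22×60 + 16 = 1336
Start time in minutes: 20×60 + 25 = 1225
Difference = 1336 - 1225 = 111 minutes
= 1 hours 51 minutes

1h 51m


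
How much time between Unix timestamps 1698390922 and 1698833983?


443061 seconds (123.1 hours / 5.13 days)

Difference = 1698833983 - 1698390922 = 443061 seconds
In hours: 443061 / 3600 ≈ 123.1
In days: 443061 / 86400 ≈ 5.13


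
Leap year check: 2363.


No

Rules: divisible by 4 AND (not by 100 OR by 400)
2363 ÷ 4 = 590 remainder 3 → not divisible by 4
Not divisible by 4 → not a leap year


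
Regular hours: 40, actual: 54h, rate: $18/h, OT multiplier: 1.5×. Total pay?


$1098.00

Regular: 40h × $18 = $720.00
Overtime: 54 - 40 = 14h
OT pay: 14h × $18 × 1.5 = $378.00
Total = $720.00 + $378.00 = $1098.00


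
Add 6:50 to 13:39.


Start: 819 minutes from midnight
Add: 410 minutes
Total: 1229 minutes
Hours: 1229 ÷ 60 = 20 remainder 29

20:29


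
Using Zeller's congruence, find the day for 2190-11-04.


Thursday

Zeller's congruence:
q=4, m=11, k=90, j=21
h = (4 + ⌊13×12/5⌋ + 90 + ⌊90/4⌋ + ⌊21/4⌋ - 2×21) mod 7
= (4 + 31 + 90 + 22 + 5 - 42) mod 7
= 110 mod 7 = 5
h=5 → Thursday


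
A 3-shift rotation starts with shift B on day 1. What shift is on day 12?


Shifts: A, B, C
Start: B (index 1)
Day 12: (1 + 12 - 1) mod 3
= 12 mod 3
= 0
Index 0 → shift A

Shift A


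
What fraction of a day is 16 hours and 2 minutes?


0.6681 (66.81%)

Total minutes: 16×60 + 2 = 962
Day = 24×60 = 1440 minutes
Fraction = 962/1440 ≈ 0.6681
As a percentage: 962/1440 × 100 ≈ 66.81%


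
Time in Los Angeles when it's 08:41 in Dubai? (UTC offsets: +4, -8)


Time difference = UTC-8 - UTC+4 = -12 hours
New hour = (8 -12) mod 24
= -4 mod 24 = 20
Minutes unchanged → 20:41; -4 < 0 → previous day

20:41 (previous day)


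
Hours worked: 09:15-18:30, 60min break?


8h 15m (495 minutes)

Total time = (18×60+30) - (9×60+15)
= 1110 - 555 = 555 min
Minus break: 555 - 60 = 495 min
= 8h 15m


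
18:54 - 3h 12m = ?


Start: 1134 minutes from midnight
Subtract: 192 minutes
Remaining: 1134 - 192 = 942
Hours: 15, Minutes: 42

15:42


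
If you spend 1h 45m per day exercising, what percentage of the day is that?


Time: 105 minutes
Day: 1440 minutes
Percentage = (105/1440) × 100 ≈ 7.3%

7.3%


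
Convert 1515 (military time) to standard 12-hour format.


3:15 PM

Hour: 15
15 - 12 = 3 → PM


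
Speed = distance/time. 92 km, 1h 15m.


Distance: 92 km
Time: 1h 15m = 75 min = 75/60 = 5/4 hours
Speed = 92 ÷ (5/4) = 92 × 4 / 5 = 368/5 = 73.6 km/h

73.6 km/h


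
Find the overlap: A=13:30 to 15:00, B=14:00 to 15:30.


Meeting A: 810-900 (in minutes from midnight)
Meeting B: 840-930
Overlap start = max(810, 840) = 840
Overlap end = min(900, 930) = 900
Overlap = max(0, 900 - 840) = 60 min

60 minutes


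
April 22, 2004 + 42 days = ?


Start: April 22, 2004
Add 42 days
April 22 → May 1: 30 - 22 + 1 = 9 days (42 - 9 = 33 left)
May 1 → June 1: 31 - 1 + 1 = 31 days (33 - 31 = 2 left)
June 1 + 2 = June 3, 2004

June 3, 2004


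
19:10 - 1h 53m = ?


17:17

Start: 1150 minutes from midnight
Subtract: 113 minutes
Remaining: 1150 - 113 = 1037
Hours: 17, Minutes: 17


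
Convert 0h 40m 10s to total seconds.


2410 seconds

Hours: 0 × 3600 = 0
Minutes: 40 × 60 = 2400
Seconds: 10
Total = 0 + 2400 + 10 = 2410


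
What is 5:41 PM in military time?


Input: 5:41 PM
PM: 5 + 12 = 17

17:41


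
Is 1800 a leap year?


Rules: divisible by 4 AND (not by 100 OR by 400)
1800 ÷ 4 = 450 exactly → divisible by 4
1800 ÷ 100 = 18 exactly → divisible by 100
1800 ÷ 400 = 4 remainder 200 → not divisible by 400
Divisible by 100 but not by 400 → not a leap year

No


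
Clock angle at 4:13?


48.5°

Hour hand = 4×30 + 13×0.5 = 126.5°
Minute hand = 13×6 = 78°
Difference = |126.5 - 78| = 48.5°


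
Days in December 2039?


Month: December (month 12)
December has 31 days

31 days


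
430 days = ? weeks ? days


Weeks: 430 ÷ 7 = 61 remainder 3

61 weeks 3 days


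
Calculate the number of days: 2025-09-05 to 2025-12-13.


From September 5, 2025 to December 13, 2025
Rest of September 2025: 30 - 5 = 25
Full months: October 31, November 30
Days into December 2025: 13
Total = 25 + 31 + 30 + 13 = 99 days

99 days


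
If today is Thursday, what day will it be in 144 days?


Start: Thursday (index 3)
(3 + 144) mod 7
= 147 mod 7
= 0
Index 0 → Monday

Monday


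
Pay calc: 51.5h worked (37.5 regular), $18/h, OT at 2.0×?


Regular: 37.5h × $18 = $675.00
Overtime: 51.5 - 37.5 = 14.0h
OT pay: 14.0h × $18 × 2.0 = $504.00
Total = $675.00 + $504.00 = $1179.00

$1179.00


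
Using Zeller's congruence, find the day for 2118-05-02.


Monday

Zeller's congruence:
q=2, m=5, k=18, j=21
h = (2 + ⌊13×6/5⌋ + 18 + ⌊18/4⌋ + ⌊21/4⌋ - 2×21) mod 7
= (2 + 15 + 18 + 4 + 5 - 42) mod 7
= 2 mod 7 = 2
h=2 → Monday


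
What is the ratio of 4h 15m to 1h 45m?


17:7 (2.43)

Duration 1: 255 minutes
Duration 2: 105 minutes
Ratio = 255:105
GCD = 15
Simplified = 17:7
As a decimal: 17/7 ≈ 2.43


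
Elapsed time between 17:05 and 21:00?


End time in minutes: 21×60 + 0 = 1260
Start time in minutes: 17×60 + 5 = 1025
Difference = 1260 - 1025 = 235 minutes
= 3 hours 55 minutes

3h 55m


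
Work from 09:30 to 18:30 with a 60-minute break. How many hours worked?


Total time = (18×60+30) - (9×60+30)
= 1110 - 570 = 540 min
Minus break: 540 - 60 = 480 min
= 8h 0m

8h 0m (480 minutes)
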